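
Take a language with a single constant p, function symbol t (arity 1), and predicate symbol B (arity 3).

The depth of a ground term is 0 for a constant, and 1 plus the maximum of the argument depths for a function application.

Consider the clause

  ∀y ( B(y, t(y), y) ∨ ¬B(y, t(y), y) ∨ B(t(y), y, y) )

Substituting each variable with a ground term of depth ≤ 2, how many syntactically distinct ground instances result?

Ground terms of depth ≤ 2:
  Write N_k for the number of ground terms of depth ≤ k. A term of depth ≤ k is either a constant or a function symbol applied to arguments of depth ≤ k−1, so N_k = 1 + N_{k-1}.
  N_0 = 1
  N_1 = 1 + 1 = 2
  N_2 = 1 + 2 = 3
So there are 3 ground terms available for substitution.
The variable y ranges independently over the available ground terms, and distinct assignments produce distinct instances.
Number of ground instances = 3.

3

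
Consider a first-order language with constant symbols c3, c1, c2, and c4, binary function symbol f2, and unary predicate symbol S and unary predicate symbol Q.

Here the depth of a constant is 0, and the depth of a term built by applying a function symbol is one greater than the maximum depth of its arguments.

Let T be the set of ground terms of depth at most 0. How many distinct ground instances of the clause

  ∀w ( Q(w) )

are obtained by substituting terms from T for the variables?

4

Ground terms of depth ≤ 0:
  Let N_k count ground terms of depth at most k. Each non-constant term of depth ≤ k is some function symbol applied to depth-≤(k−1) arguments, giving N_k = 4 + N_{k-1}^2.
  N_0 = 4
So there are 4 ground terms available for substitution.
The variable w ranges independently over the available ground terms, and distinct assignments produce distinct instances.
Number of ground instances = 4.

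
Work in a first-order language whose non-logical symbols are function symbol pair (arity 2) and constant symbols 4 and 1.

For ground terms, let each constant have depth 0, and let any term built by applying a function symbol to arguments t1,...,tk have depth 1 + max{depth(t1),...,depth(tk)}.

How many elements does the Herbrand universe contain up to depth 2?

If N_k denotes the number of depth-≤k ground terms, the 2 constants give N_0 = 2, and each function symbol of arity r contributes N_{k-1}^r new terms at level k: N_k = 2 + N_{k-1}^2.
N_0 = 2
N_1 = 2 + 2^2 = 6
N_2 = 2 + 6^2 = 38

38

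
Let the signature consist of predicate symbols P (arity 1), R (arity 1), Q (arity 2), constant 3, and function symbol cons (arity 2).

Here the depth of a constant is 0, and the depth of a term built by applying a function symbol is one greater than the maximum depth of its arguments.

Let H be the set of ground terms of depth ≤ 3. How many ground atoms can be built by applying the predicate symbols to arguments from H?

First count ground terms of depth ≤ 3.
If N_k denotes the number of depth-≤k ground terms, the 1 constant gives N_0 = 1, and each function symbol of arity r contributes N_{k-1}^r new terms at level k: N_k = 1 + N_{k-1}^2.
N_0 = 1
N_1 = 1 + 1^2 = 2
N_2 = 1 + 2^2 = 5
N_3 = 1 + 5^2 = 26
So |H| = 26.
For each predicate symbol, the number of ground atoms is |H| raised to its arity; summing:
  P: 26;  R: 26;  Q: 26^2 = 676
Total ground atoms: 26 + 26 + 676 = 728.

728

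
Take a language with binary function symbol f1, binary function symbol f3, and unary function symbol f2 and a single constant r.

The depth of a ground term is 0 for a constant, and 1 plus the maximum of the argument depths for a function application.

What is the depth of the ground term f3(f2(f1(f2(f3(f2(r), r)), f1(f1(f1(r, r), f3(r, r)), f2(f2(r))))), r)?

6

depth(f2(r)) = 1 + depth(r) = 1 + 0 = 1
depth(f3(f2(r), r)) = 1 + max(1, 0) = 2
depth(f2(f3(f2(r), r))) = 1 + depth(f3(f2(r), r)) = 1 + 2 = 3
depth(f1(r, r)) = 1 + max(0, 0) = 1
depth(f3(r, r)) = 1 + max(0, 0) = 1
depth(f1(f1(r, r), f3(r, r))) = 1 + max(1, 1) = 2
depth(f2(f2(r))) = 1 + depth(f2(r)) = 1 + 1 = 2
depth(f1(f1(f1(r, r), f3(r, r)), f2(f2(r)))) = 1 + max(2, 2) = 3
depth(f1(f2(f3(f2(r), r)), f1(f1(f1(r, r), f3(r, r)), f2(f2(r))))) = 1 + max(3, 3) = 4
depth(f2(f1(f2(f3(f2(r), r)), f1(f1(f1(r, r), f3(r, r)), f2(f2(r)))))) = 1 + depth(f1(f2(f3(f2(r), r)), f1(f1(f1(r, r), f3(r, r)), f2(f2(r))))) = 1 + 4 = 5
depth(f3(f2(f1(f2(f3(f2(r), r)), f1(f1(f1(r, r), f3(r, r)), f2(f2(r))))), r)) = 1 + max(5, 0) = 6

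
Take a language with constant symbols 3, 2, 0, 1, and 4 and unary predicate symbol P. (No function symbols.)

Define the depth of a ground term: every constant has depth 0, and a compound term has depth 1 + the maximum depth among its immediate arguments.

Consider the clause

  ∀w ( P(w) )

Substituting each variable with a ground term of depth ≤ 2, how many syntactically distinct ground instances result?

Ground terms of depth ≤ 2:
  With no function symbols every ground term is a constant, so there are exactly 5 ground terms at every depth bound.
  N_0 = 5
  N_1 = 5
  N_2 = 5
  Explicitly: 3, 2, 0, 1, 4.
So there are 5 ground terms available for substitution.
The variable w ranges independently over the available ground terms, and distinct assignments produce distinct instances.
Number of ground instances = 5.

5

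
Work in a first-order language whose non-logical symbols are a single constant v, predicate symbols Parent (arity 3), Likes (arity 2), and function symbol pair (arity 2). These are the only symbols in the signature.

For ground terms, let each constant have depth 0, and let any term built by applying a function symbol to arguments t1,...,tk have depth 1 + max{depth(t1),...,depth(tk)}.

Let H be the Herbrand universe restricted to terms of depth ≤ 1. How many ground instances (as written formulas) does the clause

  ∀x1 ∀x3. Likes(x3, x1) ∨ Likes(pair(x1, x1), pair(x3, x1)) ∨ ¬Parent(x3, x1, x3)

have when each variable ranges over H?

4

Ground terms of depth ≤ 1:
  Let N_k count ground terms of depth at most k. Each non-constant term of depth ≤ k is some function symbol applied to depth-≤(k−1) arguments, giving N_k = 1 + N_{k-1}^2.
  N_0 = 1
  N_1 = 1 + 1^2 = 2
So there are 2 ground terms available for substitution.
The clause has 2 distinct variables (x1, x3), each appearing in the body. In the free term algebra distinct substitutions yield syntactically distinct ground instances.
Number of ground instances = 2^2 = 4.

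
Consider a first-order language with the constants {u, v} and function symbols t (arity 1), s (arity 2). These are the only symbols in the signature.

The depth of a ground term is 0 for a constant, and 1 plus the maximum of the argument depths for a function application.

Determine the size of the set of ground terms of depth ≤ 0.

2

If N_k denotes the number of depth-≤k ground terms, the 2 constants give N_0 = 2, and each function symbol of arity r contributes N_{k-1}^r new terms at level k: N_k = 2 + N_{k-1} + N_{k-1}^2.
N_0 = 2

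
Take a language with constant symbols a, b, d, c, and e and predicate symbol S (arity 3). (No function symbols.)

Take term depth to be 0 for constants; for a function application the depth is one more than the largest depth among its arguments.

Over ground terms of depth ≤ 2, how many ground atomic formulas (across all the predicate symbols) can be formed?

First count ground terms of depth ≤ 2.
With no function symbols every ground term is a constant, so there are exactly 5 ground terms at every depth bound.
N_0 = 5
N_1 = 5
N_2 = 5
So |H| = 5.
Ground atoms are formed by filling each argument slot of a predicate with a term from H, so an r-ary predicate gives |H|^r atoms:
  S: 5^3 = 125
Total ground atoms: 125.

125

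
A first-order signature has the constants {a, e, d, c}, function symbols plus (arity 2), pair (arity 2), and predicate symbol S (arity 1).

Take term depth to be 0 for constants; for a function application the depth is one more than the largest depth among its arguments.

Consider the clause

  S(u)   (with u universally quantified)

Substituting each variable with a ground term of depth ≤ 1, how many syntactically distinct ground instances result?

Ground terms of depth ≤ 1:
  Count level by level. With function symbols plus/2, pair/2, the terms of depth ≤ k are the 4 constants together with each function applied to depth-≤(k−1) tuples, so N_k = 4 + N_{k-1}^2 + N_{k-1}^2.
  N_0 = 4
  N_1 = 4 + 4^2 + 4^2 = 36
So there are 36 ground terms available for substitution.
The clause has 1 distinct variable (u), which appears in the body. In the free term algebra distinct substitutions yield syntactically distinct ground instances.
Number of ground instances = 36.

36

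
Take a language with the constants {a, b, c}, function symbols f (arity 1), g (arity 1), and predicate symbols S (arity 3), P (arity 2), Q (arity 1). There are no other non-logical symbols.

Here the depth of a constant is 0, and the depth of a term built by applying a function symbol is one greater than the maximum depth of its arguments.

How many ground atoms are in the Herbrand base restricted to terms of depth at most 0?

First count ground terms of depth ≤ 0.
Count level by level. With function symbols f/1, g/1, the terms of depth ≤ k are the 3 constants together with each function applied to depth-≤(k−1) tuples, so N_k = 3 + N_{k-1} + N_{k-1}.
N_0 = 3
Explicitly: a, b, c.
So |H| = 3.
A ground atom is a predicate applied to a tuple of terms from H, so the count is the sum over predicates of |H|^arity:
  S: 3^3 = 27;  P: 3^2 = 9;  Q: 3
Total ground atoms: 27 + 9 + 3 = 39.

39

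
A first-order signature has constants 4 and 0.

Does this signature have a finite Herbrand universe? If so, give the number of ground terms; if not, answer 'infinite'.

2

There are no function symbols, so every ground term is one of the 2 constants.
The Herbrand universe is {4, 0}, which is finite with 2 elements.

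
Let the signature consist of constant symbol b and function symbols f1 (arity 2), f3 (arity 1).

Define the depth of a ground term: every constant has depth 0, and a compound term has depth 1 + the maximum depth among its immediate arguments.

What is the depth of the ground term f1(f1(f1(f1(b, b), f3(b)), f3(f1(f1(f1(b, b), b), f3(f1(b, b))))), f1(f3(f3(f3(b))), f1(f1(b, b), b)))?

depth(f1(b, b)) = 1 + max(0, 0) = 1
depth(f3(b)) = 1 + depth(b) = 1 + 0 = 1
depth(f1(f1(b, b), f3(b))) = 1 + max(1, 1) = 2
depth(f1(f1(b, b), b)) = 1 + max(1, 0) = 2
depth(f3(f1(b, b))) = 1 + depth(f1(b, b)) = 1 + 1 = 2
depth(f1(f1(f1(b, b), b), f3(f1(b, b)))) = 1 + max(2, 2) = 3
depth(f3(f1(f1(f1(b, b), b), f3(f1(b, b))))) = 1 + depth(f1(f1(f1(b, b), b), f3(f1(b, b)))) = 1 + 3 = 4
depth(f1(f1(f1(b, b), f3(b)), f3(f1(f1(f1(b, b), b), f3(f1(b, b)))))) = 1 + max(2, 4) = 5
depth(f3(f3(b))) = 1 + depth(f3(b)) = 1 + 1 = 2
depth(f3(f3(f3(b)))) = 1 + depth(f3(f3(b))) = 1 + 2 = 3
depth(f1(f3(f3(f3(b))), f1(f1(b, b), b))) = 1 + max(3, 2) = 4
depth(f1(f1(f1(f1(b, b), f3(b)), f3(f1(f1(f1(b, b), b), f3(f1(b, b))))), f1(f3(f3(f3(b))), f1(f1(b, b), b)))) = 1 + max(5, 4) = 6

6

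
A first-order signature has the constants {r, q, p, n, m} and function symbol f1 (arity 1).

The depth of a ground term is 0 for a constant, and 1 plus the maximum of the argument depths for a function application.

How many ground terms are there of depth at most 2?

Let N_k = |{terms of depth ≤ k}|. Then N_0 = 5 and N_k = 5 + N_{k-1} for k ≥ 1 (one summand per function symbol, arity giving the exponent).
N_0 = 5
N_1 = 5 + 5 = 10
N_2 = 5 + 10 = 15

15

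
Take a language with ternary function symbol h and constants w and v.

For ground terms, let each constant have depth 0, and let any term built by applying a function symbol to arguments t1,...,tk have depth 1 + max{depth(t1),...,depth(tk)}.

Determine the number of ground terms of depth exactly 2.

992

If N_k denotes the number of depth-≤k ground terms, the 2 constants give N_0 = 2, and each function symbol of arity r contributes N_{k-1}^r new terms at level k: N_k = 2 + N_{k-1}^3.
N_0 = 2
N_1 = 2 + 2^3 = 10
N_2 = 2 + 10^3 = 1002
Terms of depth exactly 2: N_2 − N_1 = 1002 − 10 = 992.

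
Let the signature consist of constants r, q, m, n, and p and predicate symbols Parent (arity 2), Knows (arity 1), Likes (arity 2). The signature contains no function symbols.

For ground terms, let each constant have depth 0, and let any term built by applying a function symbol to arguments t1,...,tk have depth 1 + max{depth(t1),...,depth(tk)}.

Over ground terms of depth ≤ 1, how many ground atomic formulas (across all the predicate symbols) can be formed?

First count ground terms of depth ≤ 1.
With no function symbols every ground term is a constant, so there are exactly 5 ground terms at every depth bound.
N_0 = 5
N_1 = 5
Explicitly: r, q, m, n, p.
So |H| = 5.
For each predicate symbol, the number of ground atoms is |H| raised to its arity; summing:
  Parent: 5^2 = 25;  Knows: 5;  Likes: 5^2 = 25
Total ground atoms: 25 + 5 + 25 = 55.

55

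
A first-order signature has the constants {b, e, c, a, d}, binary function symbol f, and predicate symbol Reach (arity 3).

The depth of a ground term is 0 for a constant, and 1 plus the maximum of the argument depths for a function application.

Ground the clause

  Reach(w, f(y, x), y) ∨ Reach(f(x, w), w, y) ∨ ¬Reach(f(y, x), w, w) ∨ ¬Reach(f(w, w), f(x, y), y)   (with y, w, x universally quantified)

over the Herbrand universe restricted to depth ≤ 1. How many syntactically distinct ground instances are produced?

Ground terms of depth ≤ 1:
  Let N_k = |{terms of depth ≤ k}|. Then N_0 = 5 and N_k = 5 + N_{k-1}^2 for k ≥ 1 (one summand per function symbol, arity giving the exponent).
  N_0 = 5
  N_1 = 5 + 5^2 = 30
So there are 30 ground terms available for substitution.
There are 3 variables to instantiate (y, w, x), each occurring in at least one literal, so different choices give different ground instances.
Number of ground instances = 30^3 = 27000.

27000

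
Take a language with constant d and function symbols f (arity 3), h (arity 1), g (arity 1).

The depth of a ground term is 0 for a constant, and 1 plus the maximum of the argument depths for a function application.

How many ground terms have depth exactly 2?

69

Write N_k for the number of ground terms of depth ≤ k. A term of depth ≤ k is either a constant or a function symbol applied to arguments of depth ≤ k−1, so N_k = 1 + N_{k-1}^3 + N_{k-1} + N_{k-1}.
N_0 = 1
N_1 = 1 + 1^3 + 1 + 1 = 4
N_2 = 1 + 4^3 + 4 + 4 = 73
Terms of depth exactly 2: N_2 − N_1 = 73 − 4 = 69.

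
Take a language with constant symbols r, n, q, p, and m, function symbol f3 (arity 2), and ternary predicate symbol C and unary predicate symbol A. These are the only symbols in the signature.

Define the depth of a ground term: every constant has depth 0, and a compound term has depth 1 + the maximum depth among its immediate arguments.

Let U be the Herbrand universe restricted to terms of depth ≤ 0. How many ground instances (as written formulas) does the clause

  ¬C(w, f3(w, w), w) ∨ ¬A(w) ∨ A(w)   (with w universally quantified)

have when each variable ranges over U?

Ground terms of depth ≤ 0:
  If N_k denotes the number of depth-≤k ground terms, the 5 constants give N_0 = 5, and each function symbol of arity r contributes N_{k-1}^r new terms at level k: N_k = 5 + N_{k-1}^2.
  N_0 = 5
So there are 5 ground terms available for substitution.
The clause has 1 distinct variable (w), which appears in the body. In the free term algebra distinct substitutions yield syntactically distinct ground instances.
Number of ground instances = 5.

5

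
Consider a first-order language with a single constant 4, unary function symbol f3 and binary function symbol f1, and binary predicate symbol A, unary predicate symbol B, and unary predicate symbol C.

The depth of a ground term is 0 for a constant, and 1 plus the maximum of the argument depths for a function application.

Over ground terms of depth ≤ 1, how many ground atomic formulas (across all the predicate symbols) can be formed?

First count ground terms of depth ≤ 1.
Count level by level. With function symbols f3/1, f1/2, the terms of depth ≤ k are the 1 constant together with each function applied to depth-≤(k−1) tuples, so N_k = 1 + N_{k-1} + N_{k-1}^2.
N_0 = 1
N_1 = 1 + 1 + 1^2 = 3
Explicitly: 4, f3(4), f1(4, 4).
So |H| = 3.
For each predicate symbol, the number of ground atoms is |H| raised to its arity; summing:
  A: 3^2 = 9;  B: 3;  C: 3
Total ground atoms: 9 + 3 + 3 = 15.

15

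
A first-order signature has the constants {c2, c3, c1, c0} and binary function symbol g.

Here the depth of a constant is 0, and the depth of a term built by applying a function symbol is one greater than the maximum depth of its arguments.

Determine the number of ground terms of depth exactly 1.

16

If N_k denotes the number of depth-≤k ground terms, the 4 constants give N_0 = 4, and each function symbol of arity r contributes N_{k-1}^r new terms at level k: N_k = 4 + N_{k-1}^2.
N_0 = 4
N_1 = 4 + 4^2 = 20
Terms of depth exactly 1: N_1 − N_0 = 20 − 4 = 16.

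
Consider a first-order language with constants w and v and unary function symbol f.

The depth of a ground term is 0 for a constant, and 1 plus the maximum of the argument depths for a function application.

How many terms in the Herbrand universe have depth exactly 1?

Let N_k count ground terms of depth at most k. Each non-constant term of depth ≤ k is some function symbol applied to depth-≤(k−1) arguments, giving N_k = 2 + N_{k-1}.
N_0 = 2
N_1 = 2 + 2 = 4
Terms of depth exactly 1: N_1 − N_0 = 4 − 2 = 2.

2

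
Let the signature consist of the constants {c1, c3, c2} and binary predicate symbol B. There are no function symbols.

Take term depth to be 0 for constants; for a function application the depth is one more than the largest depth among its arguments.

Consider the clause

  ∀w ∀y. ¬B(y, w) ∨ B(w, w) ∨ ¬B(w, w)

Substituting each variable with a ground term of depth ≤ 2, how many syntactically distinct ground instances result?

9

Ground terms of depth ≤ 2:
  With no function symbols every ground term is a constant, so there are exactly 3 ground terms at every depth bound.
  N_0 = 3
  N_1 = 3
  N_2 = 3
So there are 3 ground terms available for substitution.
Each of w, y ranges independently over the available ground terms, and distinct assignments produce distinct instances.
Number of ground instances = 3^2 = 9.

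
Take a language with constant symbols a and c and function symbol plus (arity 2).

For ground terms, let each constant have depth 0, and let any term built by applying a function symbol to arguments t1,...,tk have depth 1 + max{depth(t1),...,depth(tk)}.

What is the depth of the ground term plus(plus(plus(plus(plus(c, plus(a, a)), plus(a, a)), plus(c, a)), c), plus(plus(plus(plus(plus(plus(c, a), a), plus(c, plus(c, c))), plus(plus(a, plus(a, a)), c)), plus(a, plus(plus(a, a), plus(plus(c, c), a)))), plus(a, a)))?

7

depth(plus(a, a)) = 1 + max(0, 0) = 1
depth(plus(c, plus(a, a))) = 1 + max(0, 1) = 2
depth(plus(plus(c, plus(a, a)), plus(a, a))) = 1 + max(2, 1) = 3
depth(plus(c, a)) = 1 + max(0, 0) = 1
depth(plus(plus(plus(c, plus(a, a)), plus(a, a)), plus(c, a))) = 1 + max(3, 1) = 4
depth(plus(plus(plus(plus(c, plus(a, a)), plus(a, a)), plus(c, a)), c)) = 1 + max(4, 0) = 5
depth(plus(plus(c, a), a)) = 1 + max(1, 0) = 2
depth(plus(c, c)) = 1 + max(0, 0) = 1
depth(plus(c, plus(c, c))) = 1 + max(0, 1) = 2
depth(plus(plus(plus(c, a), a), plus(c, plus(c, c)))) = 1 + max(2, 2) = 3
depth(plus(a, plus(a, a))) = 1 + max(0, 1) = 2
depth(plus(plus(a, plus(a, a)), c)) = 1 + max(2, 0) = 3
depth(plus(plus(plus(plus(c, a), a), plus(c, plus(c, c))), plus(plus(a, plus(a, a)), c))) = 1 + max(3, 3) = 4
depth(plus(plus(c, c), a)) = 1 + max(1, 0) = 2
depth(plus(plus(a, a), plus(plus(c, c), a))) = 1 + max(1, 2) = 3
depth(plus(a, plus(plus(a, a), plus(plus(c, c), a)))) = 1 + max(0, 3) = 4
depth(plus(plus(plus(plus(plus(c, a), a), plus(c, plus(c, c))), plus(plus(a, plus(a, a)), c)), plus(a, plus(plus(a, a), plus(plus(c, c), a))))) = 1 + max(4, 4) = 5
depth(plus(plus(plus(plus(plus(plus(c, a), a), plus(c, plus(c, c))), plus(plus(a, plus(a, a)), c)), plus(a, plus(plus(a, a), plus(plus(c, c), a)))), plus(a, a))) = 1 + max(5, 1) = 6
depth(plus(plus(plus(plus(plus(c, plus(a, a)), plus(a, a)), plus(c, a)), c), plus(plus(plus(plus(plus(plus(c, a), a), plus(c, plus(c, c))), plus(plus(a, plus(a, a)), c)), plus(a, plus(plus(a, a), plus(plus(c, c), a)))), plus(a, a)))) = 1 + max(5, 6) = 7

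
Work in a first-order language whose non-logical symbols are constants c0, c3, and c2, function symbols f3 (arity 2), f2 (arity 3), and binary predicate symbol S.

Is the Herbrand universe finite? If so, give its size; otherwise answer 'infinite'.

infinite

The signature has at least one function symbol (f3, arity 2) and at least one constant (c0).
Iterating f3 gives infinitely many distinct ground terms: c0, f3(c0, c0), f3(f3(c0, c0), f3(c0, c0)), ...
So the Herbrand universe is infinite.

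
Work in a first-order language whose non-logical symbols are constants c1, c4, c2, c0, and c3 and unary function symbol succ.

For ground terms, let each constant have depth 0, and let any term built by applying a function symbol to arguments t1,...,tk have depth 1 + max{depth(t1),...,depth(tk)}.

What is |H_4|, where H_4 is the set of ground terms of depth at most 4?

25

Let N_k count ground terms of depth at most k. Each non-constant term of depth ≤ k is some function symbol applied to depth-≤(k−1) arguments, giving N_k = 5 + N_{k-1}.
N_0 = 5
N_1 = 5 + 5 = 10
N_2 = 5 + 10 = 15
N_3 = 5 + 15 = 20
N_4 = 5 + 20 = 25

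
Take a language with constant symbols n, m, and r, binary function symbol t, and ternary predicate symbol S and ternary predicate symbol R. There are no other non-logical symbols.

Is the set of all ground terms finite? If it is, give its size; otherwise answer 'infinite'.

The signature has at least one function symbol (t, arity 2) and at least one constant (n).
Iterating t gives infinitely many distinct ground terms: n, t(n, n), t(t(n, n), t(n, n)), ...
So the Herbrand universe is infinite.

infinite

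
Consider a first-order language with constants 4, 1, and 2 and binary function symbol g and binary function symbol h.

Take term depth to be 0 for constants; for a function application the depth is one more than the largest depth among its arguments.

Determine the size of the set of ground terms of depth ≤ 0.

3

Let N_k count ground terms of depth at most k. Each non-constant term of depth ≤ k is some function symbol applied to depth-≤(k−1) arguments, giving N_k = 3 + N_{k-1}^2 + N_{k-1}^2.
N_0 = 3
Explicitly: 4, 1, 2.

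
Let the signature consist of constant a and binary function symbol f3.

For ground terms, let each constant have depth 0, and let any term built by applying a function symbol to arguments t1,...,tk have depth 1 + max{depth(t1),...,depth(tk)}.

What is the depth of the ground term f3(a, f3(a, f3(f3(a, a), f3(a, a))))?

depth(f3(a, a)) = 1 + max(0, 0) = 1
depth(f3(f3(a, a), f3(a, a))) = 1 + max(1, 1) = 2
depth(f3(a, f3(f3(a, a), f3(a, a)))) = 1 + max(0, 2) = 3
depth(f3(a, f3(a, f3(f3(a, a), f3(a, a))))) = 1 + max(0, 3) = 4

4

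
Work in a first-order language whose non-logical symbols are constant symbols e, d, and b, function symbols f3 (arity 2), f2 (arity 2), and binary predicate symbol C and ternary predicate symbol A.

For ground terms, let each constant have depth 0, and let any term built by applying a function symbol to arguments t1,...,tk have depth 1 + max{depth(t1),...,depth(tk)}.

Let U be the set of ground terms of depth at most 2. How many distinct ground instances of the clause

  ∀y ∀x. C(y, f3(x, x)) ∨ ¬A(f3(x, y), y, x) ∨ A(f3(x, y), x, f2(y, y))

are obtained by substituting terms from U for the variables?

783225

Ground terms of depth ≤ 2:
  Write N_k for the number of ground terms of depth ≤ k. A term of depth ≤ k is either a constant or a function symbol applied to arguments of depth ≤ k−1, so N_k = 3 + N_{k-1}^2 + N_{k-1}^2.
  N_0 = 3
  N_1 = 3 + 3^2 + 3^2 = 21
  N_2 = 3 + 21^2 + 21^2 = 885
So there are 885 ground terms available for substitution.
The body mentions every one of the 2 quantified variables; since ground terms form a free algebra, no two substitutions collapse to the same formula.
Number of ground instances = 885^2 = 783225.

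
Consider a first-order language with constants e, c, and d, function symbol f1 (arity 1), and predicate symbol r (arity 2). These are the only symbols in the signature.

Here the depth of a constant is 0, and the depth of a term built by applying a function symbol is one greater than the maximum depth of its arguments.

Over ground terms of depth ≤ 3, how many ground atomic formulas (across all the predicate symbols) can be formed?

First count ground terms of depth ≤ 3.
Count level by level. With function symbols f1/1, the terms of depth ≤ k are the 3 constants together with each function applied to depth-≤(k−1) tuples, so N_k = 3 + N_{k-1}.
N_0 = 3
N_1 = 3 + 3 = 6
N_2 = 3 + 6 = 9
N_3 = 3 + 9 = 12
Explicitly: e, c, d, f1(e), f1(c), f1(d), f1(f1(e)), f1(f1(c)), f1(f1(d)), f1(f1(f1(e))), f1(f1(f1(c))), f1(f1(f1(d))).
So |H| = 12.
A ground atom is a predicate applied to a tuple of terms from H, so the count is the sum over predicates of |H|^arity:
  r: 12^2 = 144
Total ground atoms: 144.

144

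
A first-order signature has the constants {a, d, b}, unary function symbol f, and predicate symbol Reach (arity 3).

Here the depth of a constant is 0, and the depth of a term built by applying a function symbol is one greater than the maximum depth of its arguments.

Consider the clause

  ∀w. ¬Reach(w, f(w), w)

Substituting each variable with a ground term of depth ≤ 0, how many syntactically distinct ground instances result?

3

Ground terms of depth ≤ 0:
  Count level by level. With function symbols f/1, the terms of depth ≤ k are the 3 constants together with each function applied to depth-≤(k−1) tuples, so N_k = 3 + N_{k-1}.
  N_0 = 3
  Explicitly: a, d, b.
So there are 3 ground terms available for substitution.
The body mentions the single quantified variable w; since ground terms form a free algebra, no two substitutions collapse to the same formula.
Number of ground instances = 3.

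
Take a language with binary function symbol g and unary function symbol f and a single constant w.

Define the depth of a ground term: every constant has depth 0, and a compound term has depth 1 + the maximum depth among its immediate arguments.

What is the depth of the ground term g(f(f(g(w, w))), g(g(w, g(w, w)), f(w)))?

4

depth(g(w, w)) = 1 + max(0, 0) = 1
depth(f(g(w, w))) = 1 + depth(g(w, w)) = 1 + 1 = 2
depth(f(f(g(w, w)))) = 1 + depth(f(g(w, w))) = 1 + 2 = 3
depth(g(w, g(w, w))) = 1 + max(0, 1) = 2
depth(f(w)) = 1 + depth(w) = 1 + 0 = 1
depth(g(g(w, g(w, w)), f(w))) = 1 + max(2, 1) = 3
depth(g(f(f(g(w, w))), g(g(w, g(w, w)), f(w)))) = 1 + max(3, 3) = 4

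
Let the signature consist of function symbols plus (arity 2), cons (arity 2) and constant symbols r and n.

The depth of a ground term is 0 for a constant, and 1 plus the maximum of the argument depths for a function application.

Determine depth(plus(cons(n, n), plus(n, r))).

2

depth(cons(n, n)) = 1 + max(0, 0) = 1
depth(plus(n, r)) = 1 + max(0, 0) = 1
depth(plus(cons(n, n), plus(n, r))) = 1 + max(1, 1) = 2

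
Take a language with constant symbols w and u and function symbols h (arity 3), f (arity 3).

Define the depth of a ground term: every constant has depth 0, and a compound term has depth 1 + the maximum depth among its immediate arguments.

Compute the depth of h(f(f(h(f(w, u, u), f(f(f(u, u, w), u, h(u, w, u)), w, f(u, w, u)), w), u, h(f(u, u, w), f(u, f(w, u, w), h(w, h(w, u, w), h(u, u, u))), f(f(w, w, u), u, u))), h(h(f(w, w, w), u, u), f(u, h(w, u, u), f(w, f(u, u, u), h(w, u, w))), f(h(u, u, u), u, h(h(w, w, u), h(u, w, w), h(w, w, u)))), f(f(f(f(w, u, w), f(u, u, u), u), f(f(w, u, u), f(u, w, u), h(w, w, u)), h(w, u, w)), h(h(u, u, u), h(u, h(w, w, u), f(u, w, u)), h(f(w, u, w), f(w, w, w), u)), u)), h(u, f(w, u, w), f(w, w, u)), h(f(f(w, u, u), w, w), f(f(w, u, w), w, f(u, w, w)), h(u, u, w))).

7

depth(f(w, u, u)) = 1 + max(0, 0, 0) = 1
depth(f(u, u, w)) = 1 + max(0, 0, 0) = 1
depth(h(u, w, u)) = 1 + max(0, 0, 0) = 1
depth(f(f(u, u, w), u, h(u, w, u))) = 1 + max(1, 0, 1) = 2
depth(f(u, w, u)) = 1 + max(0, 0, 0) = 1
depth(f(f(f(u, u, w), u, h(u, w, u)), w, f(u, w, u))) = 1 + max(2, 0, 1) = 3
depth(h(f(w, u, u), f(f(f(u, u, w), u, h(u, w, u)), w, f(u, w, u)), w)) = 1 + max(1, 3, 0) = 4
depth(f(w, u, w)) = 1 + max(0, 0, 0) = 1
depth(h(w, u, w)) = 1 + max(0, 0, 0) = 1
depth(h(u, u, u)) = 1 + max(0, 0, 0) = 1
depth(h(w, h(w, u, w), h(u, u, u))) = 1 + max(0, 1, 1) = 2
depth(f(u, f(w, u, w), h(w, h(w, u, w), h(u, u, u)))) = 1 + max(0, 1, 2) = 3
depth(f(w, w, u)) = 1 + max(0, 0, 0) = 1
depth(f(f(w, w, u), u, u)) = 1 + max(1, 0, 0) = 2
depth(h(f(u, u, w), f(u, f(w, u, w), h(w, h(w, u, w), h(u, u, u))), f(f(w, w, u), u, u))) = 1 + max(1, 3, 2) = 4
depth(f(h(f(w, u, u), f(f(f(u, u, w), u, h(u, w, u)), w, f(u, w, u)), w), u, h(f(u, u, w), f(u, f(w, u, w), h(w, h(w, u, w), h(u, u, u))), f(f(w, w, u), u, u)))) = 1 + max(4, 0, 4) = 5
depth(f(w, w, w)) = 1 + max(0, 0, 0) = 1
depth(h(f(w, w, w), u, u)) = 1 + max(1, 0, 0) = 2
depth(h(w, u, u)) = 1 + max(0, 0, 0) = 1
depth(f(u, u, u)) = 1 + max(0, 0, 0) = 1
depth(f(w, f(u, u, u), h(w, u, w))) = 1 + max(0, 1, 1) = 2
depth(f(u, h(w, u, u), f(w, f(u, u, u), h(w, u, w)))) = 1 + max(0, 1, 2) = 3
depth(h(w, w, u)) = 1 + max(0, 0, 0) = 1
depth(h(u, w, w)) = 1 + max(0, 0, 0) = 1
depth(h(h(w, w, u), h(u, w, w), h(w, w, u))) = 1 + max(1, 1, 1) = 2
depth(f(h(u, u, u), u, h(h(w, w, u), h(u, w, w), h(w, w, u)))) = 1 + max(1, 0, 2) = 3
depth(h(h(f(w, w, w), u, u), f(u, h(w, u, u), f(w, f(u, u, u), h(w, u, w))), f(h(u, u, u), u, h(h(w, w, u), h(u, w, w), h(w, w, u))))) = 1 + max(2, 3, 3) = 4
depth(f(f(w, u, w), f(u, u, u), u)) = 1 + max(1, 1, 0) = 2
depth(f(f(w, u, u), f(u, w, u), h(w, w, u))) = 1 + max(1, 1, 1) = 2
depth(f(f(f(w, u, w), f(u, u, u), u), f(f(w, u, u), f(u, w, u), h(w, w, u)), h(w, u, w))) = 1 + max(2, 2, 1) = 3
depth(h(u, h(w, w, u), f(u, w, u))) = 1 + max(0, 1, 1) = 2
depth(h(f(w, u, w), f(w, w, w), u)) = 1 + max(1, 1, 0) = 2
depth(h(h(u, u, u), h(u, h(w, w, u), f(u, w, u)), h(f(w, u, w), f(w, w, w), u))) = 1 + max(1, 2, 2) = 3
depth(f(f(f(f(w, u, w), f(u, u, u), u), f(f(w, u, u), f(u, w, u), h(w, w, u)), h(w, u, w)), h(h(u, u, u), h(u, h(w, w, u), f(u, w, u)), h(f(w, u, w), f(w, w, w), u)), u)) = 1 + max(3, 3, 0) = 4
depth(f(f(h(f(w, u, u), f(f(f(u, u, w), u, h(u, w, u)), w, f(u, w, u)), w), u, h(f(u, u, w), f(u, f(w, u, w), h(w, h(w, u, w), h(u, u, u))), f(f(w, w, u), u, u))), h(h(f(w, w, w), u, u), f(u, h(w, u, u), f(w, f(u, u, u), h(w, u, w))), f(h(u, u, u), u, h(h(w, w, u), h(u, w, w), h(w, w, u)))), f(f(f(f(w, u, w), f(u, u, u), u), f(f(w, u, u), f(u, w, u), h(w, w, u)), h(w, u, w)), h(h(u, u, u), h(u, h(w, w, u), f(u, w, u)), h(f(w, u, w), f(w, w, w), u)), u))) = 1 + max(5, 4, 4) = 6
depth(h(u, f(w, u, w), f(w, w, u))) = 1 + max(0, 1, 1) = 2
depth(f(f(w, u, u), w, w)) = 1 + max(1, 0, 0) = 2
depth(f(u, w, w)) = 1 + max(0, 0, 0) = 1
depth(f(f(w, u, w), w, f(u, w, w))) = 1 + max(1, 0, 1) = 2
depth(h(u, u, w)) = 1 + max(0, 0, 0) = 1
depth(h(f(f(w, u, u), w, w), f(f(w, u, w), w, f(u, w, w)), h(u, u, w))) = 1 + max(2, 2, 1) = 3
depth(h(f(f(h(f(w, u, u), f(f(f(u, u, w), u, h(u, w, u)), w, f(u, w, u)), w), u, h(f(u, u, w), f(u, f(w, u, w), h(w, h(w, u, w), h(u, u, u))), f(f(w, w, u), u, u))), h(h(f(w, w, w), u, u), f(u, h(w, u, u), f(w, f(u, u, u), h(w, u, w))), f(h(u, u, u), u, h(h(w, w, u), h(u, w, w), h(w, w, u)))), f(f(f(f(w, u, w), f(u, u, u), u), f(f(w, u, u), f(u, w, u), h(w, w, u)), h(w, u, w)), h(h(u, u, u), h(u, h(w, w, u), f(u, w, u)), h(f(w, u, w), f(w, w, w), u)), u)), h(u, f(w, u, w), f(w, w, u)), h(f(f(w, u, u), w, w), f(f(w, u, w), w, f(u, w, w)), h(u, u, w)))) = 1 + max(6, 2, 3) = 7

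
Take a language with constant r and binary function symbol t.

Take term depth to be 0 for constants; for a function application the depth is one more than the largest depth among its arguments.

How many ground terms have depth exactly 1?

1

Let N_k count ground terms of depth at most k. Each non-constant term of depth ≤ k is some function symbol applied to depth-≤(k−1) arguments, giving N_k = 1 + N_{k-1}^2.
N_0 = 1
N_1 = 1 + 1^2 = 2
Terms of depth exactly 1: N_1 − N_0 = 2 − 1 = 1.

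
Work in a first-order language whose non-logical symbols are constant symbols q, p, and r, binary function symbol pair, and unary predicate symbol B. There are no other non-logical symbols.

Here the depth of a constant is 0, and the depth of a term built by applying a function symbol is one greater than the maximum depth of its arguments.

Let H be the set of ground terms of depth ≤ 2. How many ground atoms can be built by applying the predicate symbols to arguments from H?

First count ground terms of depth ≤ 2.
If N_k denotes the number of depth-≤k ground terms, the 3 constants give N_0 = 3, and each function symbol of arity r contributes N_{k-1}^r new terms at level k: N_k = 3 + N_{k-1}^2.
N_0 = 3
N_1 = 3 + 3^2 = 12
N_2 = 3 + 12^2 = 147
So |H| = 147.
Each predicate of arity r yields |H|^r ground atoms (one per choice of an r-tuple from H):
  B: 147
Total ground atoms: 147.

147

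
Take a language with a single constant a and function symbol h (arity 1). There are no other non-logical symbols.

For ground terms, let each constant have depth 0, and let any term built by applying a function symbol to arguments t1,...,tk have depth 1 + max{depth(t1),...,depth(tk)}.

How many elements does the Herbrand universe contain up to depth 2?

Write N_k for the number of ground terms of depth ≤ k. A term of depth ≤ k is either a constant or a function symbol applied to arguments of depth ≤ k−1, so N_k = 1 + N_{k-1}.
N_0 = 1
N_1 = 1 + 1 = 2
N_2 = 1 + 2 = 3
Explicitly: a, h(a), h(h(a)).

3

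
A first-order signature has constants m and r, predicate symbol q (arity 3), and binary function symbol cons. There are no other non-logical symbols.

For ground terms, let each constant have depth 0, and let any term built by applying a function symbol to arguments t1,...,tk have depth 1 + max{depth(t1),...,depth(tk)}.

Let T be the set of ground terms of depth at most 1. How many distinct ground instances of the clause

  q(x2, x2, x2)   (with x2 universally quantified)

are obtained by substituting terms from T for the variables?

Ground terms of depth ≤ 1:
  Count level by level. With function symbols cons/2, the terms of depth ≤ k are the 2 constants together with each function applied to depth-≤(k−1) tuples, so N_k = 2 + N_{k-1}^2.
  N_0 = 2
  N_1 = 2 + 2^2 = 6
  Explicitly: m, r, cons(m, m), cons(m, r), cons(r, m), cons(r, r).
So there are 6 ground terms available for substitution.
There is 1 variable to instantiate (x2),  occurring in at least one literal, so different choices give different ground instances.
Number of ground instances = 6.

6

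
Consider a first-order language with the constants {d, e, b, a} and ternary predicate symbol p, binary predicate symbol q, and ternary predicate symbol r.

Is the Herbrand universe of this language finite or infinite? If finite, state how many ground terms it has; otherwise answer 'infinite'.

4

There are no function symbols, so every ground term is one of the 4 constants.
The Herbrand universe is {d, e, b, a}, which is finite with 4 elements.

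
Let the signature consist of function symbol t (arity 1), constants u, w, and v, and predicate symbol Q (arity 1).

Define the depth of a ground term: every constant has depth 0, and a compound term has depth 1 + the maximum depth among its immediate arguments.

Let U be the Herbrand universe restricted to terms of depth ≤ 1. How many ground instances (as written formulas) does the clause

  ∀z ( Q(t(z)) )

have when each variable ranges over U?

6

Ground terms of depth ≤ 1:
  Count level by level. With function symbols t/1, the terms of depth ≤ k are the 3 constants together with each function applied to depth-≤(k−1) tuples, so N_k = 3 + N_{k-1}.
  N_0 = 3
  N_1 = 3 + 3 = 6
So there are 6 ground terms available for substitution.
There is 1 variable to instantiate (z),  occurring in at least one literal, so different choices give different ground instances.
Number of ground instances = 6.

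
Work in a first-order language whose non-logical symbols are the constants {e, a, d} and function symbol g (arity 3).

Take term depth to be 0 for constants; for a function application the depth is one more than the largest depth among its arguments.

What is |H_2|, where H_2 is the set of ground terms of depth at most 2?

27003

Let N_k count ground terms of depth at most k. Each non-constant term of depth ≤ k is some function symbol applied to depth-≤(k−1) arguments, giving N_k = 3 + N_{k-1}^3.
N_0 = 3
N_1 = 3 + 3^3 = 30
N_2 = 3 + 30^3 = 27003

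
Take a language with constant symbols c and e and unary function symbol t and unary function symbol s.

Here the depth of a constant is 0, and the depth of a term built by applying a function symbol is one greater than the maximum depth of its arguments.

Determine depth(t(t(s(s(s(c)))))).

5

depth(s(c)) = 1 + depth(c) = 1 + 0 = 1
depth(s(s(c))) = 1 + depth(s(c)) = 1 + 1 = 2
depth(s(s(s(c)))) = 1 + depth(s(s(c))) = 1 + 2 = 3
depth(t(s(s(s(c))))) = 1 + depth(s(s(s(c)))) = 1 + 3 = 4
depth(t(t(s(s(s(c)))))) = 1 + depth(t(s(s(s(c))))) = 1 + 4 = 5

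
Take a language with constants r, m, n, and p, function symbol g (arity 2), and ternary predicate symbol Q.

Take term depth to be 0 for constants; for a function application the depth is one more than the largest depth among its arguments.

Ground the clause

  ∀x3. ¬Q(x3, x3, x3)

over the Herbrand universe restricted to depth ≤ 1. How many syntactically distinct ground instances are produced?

20

Ground terms of depth ≤ 1:
  Let N_k = |{terms of depth ≤ k}|. Then N_0 = 4 and N_k = 4 + N_{k-1}^2 for k ≥ 1 (one summand per function symbol, arity giving the exponent).
  N_0 = 4
  N_1 = 4 + 4^2 = 20
So there are 20 ground terms available for substitution.
There is 1 variable to instantiate (x3),  occurring in at least one literal, so different choices give different ground instances.
Number of ground instances = 20.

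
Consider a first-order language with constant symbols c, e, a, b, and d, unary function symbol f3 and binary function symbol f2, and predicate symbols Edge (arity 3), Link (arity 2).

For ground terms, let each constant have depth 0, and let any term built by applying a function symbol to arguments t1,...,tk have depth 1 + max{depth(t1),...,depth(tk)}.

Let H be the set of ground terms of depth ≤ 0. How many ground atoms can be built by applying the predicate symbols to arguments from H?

150

First count ground terms of depth ≤ 0.
Let N_k = |{terms of depth ≤ k}|. Then N_0 = 5 and N_k = 5 + N_{k-1} + N_{k-1}^2 for k ≥ 1 (one summand per function symbol, arity giving the exponent).
N_0 = 5
Explicitly: c, e, a, b, d.
So |H| = 5.
For each predicate symbol, the number of ground atoms is |H| raised to its arity; summing:
  Edge: 5^3 = 125;  Link: 5^2 = 25
Total ground atoms: 125 + 25 = 150.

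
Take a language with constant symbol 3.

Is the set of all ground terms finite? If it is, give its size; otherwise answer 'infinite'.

There are no function symbols, so the only ground term is the single constant.
The Herbrand universe is {3}, finite with 1 element.

1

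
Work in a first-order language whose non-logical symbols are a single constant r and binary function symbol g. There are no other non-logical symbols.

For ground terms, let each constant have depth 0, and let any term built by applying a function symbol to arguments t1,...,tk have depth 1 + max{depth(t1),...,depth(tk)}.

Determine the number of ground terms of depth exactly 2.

If N_k denotes the number of depth-≤k ground terms, the 1 constant gives N_0 = 1, and each function symbol of arity r contributes N_{k-1}^r new terms at level k: N_k = 1 + N_{k-1}^2.
N_0 = 1
N_1 = 1 + 1^2 = 2
N_2 = 1 + 2^2 = 5
Terms of depth exactly 2: N_2 − N_1 = 5 − 2 = 3.

3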